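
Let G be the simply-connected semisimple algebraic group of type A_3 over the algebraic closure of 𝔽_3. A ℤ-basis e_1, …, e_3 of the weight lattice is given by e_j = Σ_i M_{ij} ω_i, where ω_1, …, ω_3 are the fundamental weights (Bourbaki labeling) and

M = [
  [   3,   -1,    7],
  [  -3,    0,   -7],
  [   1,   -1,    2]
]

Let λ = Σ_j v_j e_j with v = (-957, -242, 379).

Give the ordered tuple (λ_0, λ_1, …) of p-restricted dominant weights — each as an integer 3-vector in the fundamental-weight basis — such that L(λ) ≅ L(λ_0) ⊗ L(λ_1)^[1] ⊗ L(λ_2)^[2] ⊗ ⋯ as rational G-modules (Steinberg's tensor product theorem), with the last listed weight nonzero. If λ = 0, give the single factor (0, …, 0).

((0, 2, 1), (2, 0, 2), (2, 0, 1), (0, 2, 1), (0, 2, 0))

ω-coordinates c = M·v, v = (-957, -242, 379):
  c_1 = (3)·(-957) + (-1)·(-242) + (7)·(379) = 24
  c_2 = (-3)·(-957) + (0)·(-242) + (-7)·(379) = 218
  c_3 = (1)·(-957) + (-1)·(-242) + (2)·(379) = 43
Expand coordinatewise in base 3:
  c_1 = 24 = 0·3^0 + 2·3^1 + 2·3^2
  c_2 = 218 = 2·3^0 + 0·3^1 + 0·3^2 + 2·3^3 + 2·3^4
  c_3 = 43 = 1·3^0 + 2·3^1 + 1·3^2 + 1·3^3
Factor λ_0 = (0, 2, 1)
Factor λ_1 = (2, 0, 2)
Factor λ_2 = (2, 0, 1)
Factor λ_3 = (0, 2, 1)
Factor λ_4 = (0, 2, 0)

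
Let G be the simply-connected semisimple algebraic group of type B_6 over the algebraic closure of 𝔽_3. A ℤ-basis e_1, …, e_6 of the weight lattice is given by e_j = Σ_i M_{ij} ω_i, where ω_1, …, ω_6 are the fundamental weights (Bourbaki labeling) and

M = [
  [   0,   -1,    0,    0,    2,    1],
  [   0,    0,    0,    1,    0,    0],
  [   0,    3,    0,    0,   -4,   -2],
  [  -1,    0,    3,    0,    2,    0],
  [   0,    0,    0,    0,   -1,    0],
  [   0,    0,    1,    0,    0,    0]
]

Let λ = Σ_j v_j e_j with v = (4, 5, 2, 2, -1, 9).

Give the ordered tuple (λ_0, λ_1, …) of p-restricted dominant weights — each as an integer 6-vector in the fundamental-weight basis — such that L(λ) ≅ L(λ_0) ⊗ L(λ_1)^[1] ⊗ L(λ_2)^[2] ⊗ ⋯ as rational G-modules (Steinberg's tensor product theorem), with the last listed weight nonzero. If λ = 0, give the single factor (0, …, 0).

Converting to the ω-basis (c_i = row i of M dotted with v = (4, 5, 2, 2, -1, 9)):
  c_1 = 0*4 + -1*5 + 0*2 + 0*2 + 2*-1 + 1*9 = 2
  c_2 = 0*4 + 0*5 + 0*2 + 1*2 + 0*-1 + 0*9 = 2
  c_3 = 0*4 + 3*5 + 0*2 + 0*2 + -4*-1 + -2*9 = 1
  c_4 = -1*4 + 0*5 + 3*2 + 0*2 + 2*-1 + 0*9 = 0
  c_5 = 0*4 + 0*5 + 0*2 + 0*2 + -1*-1 + 0*9 = 1
  c_6 = 0*4 + 0*5 + 1*2 + 0*2 + 0*-1 + 0*9 = 2
Base-3 expansion of each c_i:
  c_1 = 2 = 2·3^0
  c_2 = 2 = 2·3^0
  c_3 = 1 = 1·3^0
  c_4 = 0
  c_5 = 1 = 1·3^0
  c_6 = 2 = 2·3^0
λ_0 = (2, 2, 1, 0, 1, 2)

((2, 2, 1, 0, 1, 2),)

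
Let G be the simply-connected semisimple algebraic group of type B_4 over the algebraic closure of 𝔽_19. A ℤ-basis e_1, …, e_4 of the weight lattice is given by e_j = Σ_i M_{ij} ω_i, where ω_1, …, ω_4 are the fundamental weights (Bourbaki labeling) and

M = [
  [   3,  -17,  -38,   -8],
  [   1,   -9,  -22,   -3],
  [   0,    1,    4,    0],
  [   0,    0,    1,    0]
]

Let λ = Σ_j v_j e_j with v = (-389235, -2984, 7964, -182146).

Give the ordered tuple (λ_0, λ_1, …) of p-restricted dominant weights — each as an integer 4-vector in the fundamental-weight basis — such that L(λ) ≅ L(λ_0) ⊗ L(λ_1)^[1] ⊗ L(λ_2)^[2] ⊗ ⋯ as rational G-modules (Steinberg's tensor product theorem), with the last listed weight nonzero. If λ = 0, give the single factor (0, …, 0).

((15, 16, 11, 3), (0, 9, 18, 1), (9, 5, 3, 3), (5, 1, 4, 1))

Change of basis e → ω: c = M·v where v = (-389235, -2984, 7964, -182146):
  c_1 = (3)·(-389235) + (-17)·(-2984) + (-38)·(7964) + (-8)·(-182146) = 37559
  c_2 = (1)·(-389235) + (-9)·(-2984) + (-22)·(7964) + (-3)·(-182146) = 8851
  c_3 = (0)·(-389235) + (1)·(-2984) + (4)·(7964) + (0)·(-182146) = 28872
  c_4 = (0)·(-389235) + (0)·(-2984) + (1)·(7964) + (0)·(-182146) = 7964
Writing each c_i in base p = 19:
  c_1 = 37559 = 15·19^0 + 0·19^1 + 9·19^2 + 5·19^3
  c_2 = 8851 = 16·19^0 + 9·19^1 + 5·19^2 + 1·19^3
  c_3 = 28872 = 11·19^0 + 18·19^1 + 3·19^2 + 4·19^3
  c_4 = 7964 = 3·19^0 + 1·19^1 + 3·19^2 + 1·19^3
Factor λ_0 = (15, 16, 11, 3)
Factor λ_1 = (0, 9, 18, 1)
Factor λ_2 = (9, 5, 3, 3)
Factor λ_3 = (5, 1, 4, 1)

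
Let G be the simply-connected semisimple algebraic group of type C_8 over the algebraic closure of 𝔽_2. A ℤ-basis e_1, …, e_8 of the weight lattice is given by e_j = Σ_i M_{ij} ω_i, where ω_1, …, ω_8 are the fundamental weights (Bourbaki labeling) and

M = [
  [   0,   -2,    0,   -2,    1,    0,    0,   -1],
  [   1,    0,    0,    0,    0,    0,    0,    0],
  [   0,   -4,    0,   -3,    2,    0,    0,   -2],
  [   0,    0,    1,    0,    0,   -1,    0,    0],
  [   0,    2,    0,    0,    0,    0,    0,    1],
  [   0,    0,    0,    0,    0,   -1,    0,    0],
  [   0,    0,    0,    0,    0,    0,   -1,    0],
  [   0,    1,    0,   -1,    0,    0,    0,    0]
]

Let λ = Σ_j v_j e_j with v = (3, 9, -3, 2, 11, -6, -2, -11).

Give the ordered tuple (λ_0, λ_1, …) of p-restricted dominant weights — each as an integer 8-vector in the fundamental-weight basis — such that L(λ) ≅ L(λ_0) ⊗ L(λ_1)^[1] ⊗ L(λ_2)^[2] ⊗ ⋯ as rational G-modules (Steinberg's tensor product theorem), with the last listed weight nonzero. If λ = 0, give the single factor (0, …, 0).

((0, 1, 0, 1, 1, 0, 0, 1), (0, 1, 1, 1, 1, 1, 1, 1), (0, 0, 0, 0, 1, 1, 0, 1))

In the fundamental-weight basis, λ has coordinates c = M·v (v = (3, 9, -3, 2, 11, -6, -2, -11)):
  c_1 = 0·3 + (-2)·(9) + (0)·(-3) + (-2)·(2) + 1·11 + (0)·(-6) + (0)·(-2) + (-1)·(-11) = 0
  c_2 = 1·3 + 0·9 + (0)·(-3) + 0·2 + 0·11 + (0)·(-6) + (0)·(-2) + (0)·(-11) = 3
  c_3 = 0·3 + (-4)·(9) + (0)·(-3) + (-3)·(2) + 2·11 + (0)·(-6) + (0)·(-2) + (-2)·(-11) = 2
  c_4 = 0·3 + 0·9 + (1)·(-3) + 0·2 + 0·11 + (-1)·(-6) + (0)·(-2) + (0)·(-11) = 3
  c_5 = 0·3 + 2·9 + (0)·(-3) + 0·2 + 0·11 + (0)·(-6) + (0)·(-2) + (1)·(-11) = 7
  c_6 = 0·3 + 0·9 + (0)·(-3) + 0·2 + 0·11 + (-1)·(-6) + (0)·(-2) + (0)·(-11) = 6
  c_7 = 0·3 + 0·9 + (0)·(-3) + 0·2 + 0·11 + (0)·(-6) + (-1)·(-2) + (0)·(-11) = 2
  c_8 = 0·3 + 1·9 + (0)·(-3) + (-1)·(2) + 0·11 + (0)·(-6) + (0)·(-2) + (0)·(-11) = 7
Expand coordinatewise in base 2:
  c_1 = 0
  c_2 = 3 = 1·2^0 + 1·2^1
  c_3 = 2 = 0·2^0 + 1·2^1
  c_4 = 3 = 1·2^0 + 1·2^1
  c_5 = 7 = 1·2^0 + 1·2^1 + 1·2^2
  c_6 = 6 = 0·2^0 + 1·2^1 + 1·2^2
  c_7 = 2 = 0·2^0 + 1·2^1
  c_8 = 7 = 1·2^0 + 1·2^1 + 1·2^2
Factor λ_0 = (0, 1, 0, 1, 1, 0, 0, 1)
Factor λ_1 = (0, 1, 1, 1, 1, 1, 1, 1)
Factor λ_2 = (0, 0, 0, 0, 1, 1, 0, 1)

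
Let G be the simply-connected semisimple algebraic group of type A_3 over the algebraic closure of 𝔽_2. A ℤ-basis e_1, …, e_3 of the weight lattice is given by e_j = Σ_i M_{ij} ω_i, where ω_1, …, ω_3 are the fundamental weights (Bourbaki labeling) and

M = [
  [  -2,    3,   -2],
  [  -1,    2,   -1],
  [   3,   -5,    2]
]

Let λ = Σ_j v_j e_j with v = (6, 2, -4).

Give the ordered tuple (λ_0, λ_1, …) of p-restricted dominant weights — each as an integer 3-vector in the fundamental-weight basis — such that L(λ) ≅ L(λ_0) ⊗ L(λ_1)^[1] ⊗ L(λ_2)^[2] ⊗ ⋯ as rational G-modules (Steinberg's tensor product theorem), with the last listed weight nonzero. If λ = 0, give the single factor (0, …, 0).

Change of basis e → ω: c = M·v where v = (6, 2, -4):
  c_1 = (-2)·(6) + 3·2 + (-2)·(-4) = 2
  c_2 = (-1)·(6) + 2·2 + (-1)·(-4) = 2
  c_3 = 3·6 + (-5)·(2) + (2)·(-4) = 0
Expand coordinatewise in base 2:
  c_1 = 2 = 0·2^0 + 1·2^1
  c_2 = 2 = 0·2^0 + 1·2^1
  c_3 = 0
Factor λ_0 = (0, 0, 0)
Factor λ_1 = (1, 1, 0)

((0, 0, 0), (1, 1, 0))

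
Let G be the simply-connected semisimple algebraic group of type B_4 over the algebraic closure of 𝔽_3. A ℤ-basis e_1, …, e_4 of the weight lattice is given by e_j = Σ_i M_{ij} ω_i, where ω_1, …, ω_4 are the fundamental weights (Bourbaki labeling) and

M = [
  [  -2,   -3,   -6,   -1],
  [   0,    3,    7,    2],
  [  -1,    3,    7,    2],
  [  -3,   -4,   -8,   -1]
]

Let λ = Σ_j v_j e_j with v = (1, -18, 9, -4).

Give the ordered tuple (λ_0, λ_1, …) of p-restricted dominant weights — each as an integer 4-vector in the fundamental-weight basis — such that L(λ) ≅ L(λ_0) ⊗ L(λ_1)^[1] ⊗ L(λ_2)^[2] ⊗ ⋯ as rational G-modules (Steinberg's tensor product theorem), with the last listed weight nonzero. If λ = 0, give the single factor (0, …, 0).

((2, 1, 0, 1),)

ω-coordinates c = M·v, v = (1, -18, 9, -4):
  c_1 = (-2)·(1) + (-3)·(-18) + (-6)·(9) + (-1)·(-4) = 2
  c_2 = 0·1 + (3)·(-18) + 7·9 + (2)·(-4) = 1
  c_3 = (-1)·(1) + (3)·(-18) + 7·9 + (2)·(-4) = 0
  c_4 = (-3)·(1) + (-4)·(-18) + (-8)·(9) + (-1)·(-4) = 1
Base-3 expansion of each c_i:
  c_1 = 2 = 2·3^0
  c_2 = 1 = 1·3^0
  c_3 = 0
  c_4 = 1 = 1·3^0
p-restricted factor λ_0 = (2, 1, 0, 1)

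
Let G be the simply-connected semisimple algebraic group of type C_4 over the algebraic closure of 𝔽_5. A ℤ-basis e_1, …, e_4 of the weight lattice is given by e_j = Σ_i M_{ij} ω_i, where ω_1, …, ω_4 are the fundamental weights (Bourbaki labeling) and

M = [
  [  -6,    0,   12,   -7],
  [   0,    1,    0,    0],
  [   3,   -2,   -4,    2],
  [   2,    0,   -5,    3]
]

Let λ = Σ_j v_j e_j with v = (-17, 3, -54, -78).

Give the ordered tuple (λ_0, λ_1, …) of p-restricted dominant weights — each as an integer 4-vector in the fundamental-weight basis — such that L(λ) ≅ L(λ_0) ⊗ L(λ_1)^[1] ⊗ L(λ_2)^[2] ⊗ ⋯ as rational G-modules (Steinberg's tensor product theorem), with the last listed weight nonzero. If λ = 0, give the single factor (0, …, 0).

In the fundamental-weight basis, λ has coordinates c = M·v (v = (-17, 3, -54, -78)):
  c_1 = (-6)·(-17) + 0·3 + (12)·(-54) + (-7)·(-78) = 0
  c_2 = (0)·(-17) + 1·3 + (0)·(-54) + (0)·(-78) = 3
  c_3 = (3)·(-17) + (-2)·(3) + (-4)·(-54) + (2)·(-78) = 3
  c_4 = (2)·(-17) + 0·3 + (-5)·(-54) + (3)·(-78) = 2
p = 5; digits c_i = Σ_j d_{ij}·5^j, 0 ≤ d_{ij} < 5:
  c_1 = 0
  c_2 = 3 = 3·5^0
  c_3 = 3 = 3·5^0
  c_4 = 2 = 2·5^0
p-restricted factor λ_0 = (0, 3, 3, 2)

((0, 3, 3, 2),)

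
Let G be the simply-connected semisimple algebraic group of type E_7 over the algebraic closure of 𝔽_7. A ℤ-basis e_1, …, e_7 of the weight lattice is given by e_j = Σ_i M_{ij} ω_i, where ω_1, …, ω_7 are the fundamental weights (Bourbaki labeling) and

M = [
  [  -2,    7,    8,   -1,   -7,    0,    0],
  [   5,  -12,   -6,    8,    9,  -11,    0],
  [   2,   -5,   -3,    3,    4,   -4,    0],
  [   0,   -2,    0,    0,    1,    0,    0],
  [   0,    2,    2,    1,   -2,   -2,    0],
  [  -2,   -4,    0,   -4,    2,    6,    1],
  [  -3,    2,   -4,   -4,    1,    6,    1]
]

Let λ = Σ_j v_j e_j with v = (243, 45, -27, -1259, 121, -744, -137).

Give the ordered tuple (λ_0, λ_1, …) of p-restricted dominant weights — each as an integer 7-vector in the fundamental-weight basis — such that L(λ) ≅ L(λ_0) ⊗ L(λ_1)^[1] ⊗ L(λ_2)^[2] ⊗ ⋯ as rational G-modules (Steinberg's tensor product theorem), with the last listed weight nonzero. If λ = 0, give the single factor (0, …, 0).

Change of basis e → ω: c = M·v where v = (243, 45, -27, -1259, 121, -744, -137):
  c_1 = (-2)·(243) + (7)·(45) + (8)·(-27) + (-1)·(-1259) + (-7)·(121) + (0)·(-744) + (0)·(-137) = 25
  c_2 = (5)·(243) + (-12)·(45) + (-6)·(-27) + (8)·(-1259) + (9)·(121) + (-11)·(-744) + (0)·(-137) = 38
  c_3 = (2)·(243) + (-5)·(45) + (-3)·(-27) + (3)·(-1259) + (4)·(121) + (-4)·(-744) + (0)·(-137) = 25
  c_4 = (0)·(243) + (-2)·(45) + (0)·(-27) + (0)·(-1259) + (1)·(121) + (0)·(-744) + (0)·(-137) = 31
  c_5 = (0)·(243) + (2)·(45) + (2)·(-27) + (1)·(-1259) + (-2)·(121) + (-2)·(-744) + (0)·(-137) = 23
  c_6 = (-2)·(243) + (-4)·(45) + (0)·(-27) + (-4)·(-1259) + (2)·(121) + (6)·(-744) + (1)·(-137) = 11
  c_7 = (-3)·(243) + (2)·(45) + (-4)·(-27) + (-4)·(-1259) + (1)·(121) + (6)·(-744) + (1)·(-137) = 25
Base-7 expansion of each c_i:
  c_1 = 25 = 4·7^0 + 3·7^1
  c_2 = 38 = 3·7^0 + 5·7^1
  c_3 = 25 = 4·7^0 + 3·7^1
  c_4 = 31 = 3·7^0 + 4·7^1
  c_5 = 23 = 2·7^0 + 3·7^1
  c_6 = 11 = 4·7^0 + 1·7^1
  c_7 = 25 = 4·7^0 + 3·7^1
p-restricted factor λ_0 = (4, 3, 4, 3, 2, 4, 4)
p-restricted factor λ_1 = (3, 5, 3, 4, 3, 1, 3)

((4, 3, 4, 3, 2, 4, 4), (3, 5, 3, 4, 3, 1, 3))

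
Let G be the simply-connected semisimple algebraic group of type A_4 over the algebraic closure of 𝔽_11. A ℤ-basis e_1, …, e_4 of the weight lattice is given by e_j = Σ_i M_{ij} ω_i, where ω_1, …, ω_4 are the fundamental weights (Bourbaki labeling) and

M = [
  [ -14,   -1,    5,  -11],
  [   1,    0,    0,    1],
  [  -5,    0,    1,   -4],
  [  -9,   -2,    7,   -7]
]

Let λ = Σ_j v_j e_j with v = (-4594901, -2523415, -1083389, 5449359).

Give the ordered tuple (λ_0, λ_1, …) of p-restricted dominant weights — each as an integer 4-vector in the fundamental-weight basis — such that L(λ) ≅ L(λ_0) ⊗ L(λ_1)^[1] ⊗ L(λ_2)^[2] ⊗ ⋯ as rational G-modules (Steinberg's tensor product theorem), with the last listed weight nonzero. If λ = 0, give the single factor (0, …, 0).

((7, 0, 4, 10), (7, 7, 2, 2), (0, 10, 4, 7), (10, 3, 4, 9), (2, 3, 6, 1), (9, 5, 0, 4))

Converting to the ω-basis (c_i = row i of M dotted with v = (-4594901, -2523415, -1083389, 5449359)):
  c_1 = (-14)·(-4594901) + (-1)·(-2523415) + (5)·(-1083389) + (-11)·(5449359) = 1492135
  c_2 = (1)·(-4594901) + (0)·(-2523415) + (0)·(-1083389) + (1)·(5449359) = 854458
  c_3 = (-5)·(-4594901) + (0)·(-2523415) + (1)·(-1083389) + (-4)·(5449359) = 93680
  c_4 = (-9)·(-4594901) + (-2)·(-2523415) + (7)·(-1083389) + (-7)·(5449359) = 671703
Base-11 expansion of each c_i:
  c_1 = 1492135 = 7·11^0 + 7·11^1 + 0·11^2 + 10·11^3 + 2·11^4 + 9·11^5
  c_2 = 854458 = 0·11^0 + 7·11^1 + 10·11^2 + 3·11^3 + 3·11^4 + 5·11^5
  c_3 = 93680 = 4·11^0 + 2·11^1 + 4·11^2 + 4·11^3 + 6·11^4
  c_4 = 671703 = 10·11^0 + 2·11^1 + 7·11^2 + 9·11^3 + 1·11^4 + 4·11^5
Factor λ_0 = (7, 0, 4, 10)
Factor λ_1 = (7, 7, 2, 2)
Factor λ_2 = (0, 10, 4, 7)
Factor λ_3 = (10, 3, 4, 9)
Factor λ_4 = (2, 3, 6, 1)
Factor λ_5 = (9, 5, 0, 4)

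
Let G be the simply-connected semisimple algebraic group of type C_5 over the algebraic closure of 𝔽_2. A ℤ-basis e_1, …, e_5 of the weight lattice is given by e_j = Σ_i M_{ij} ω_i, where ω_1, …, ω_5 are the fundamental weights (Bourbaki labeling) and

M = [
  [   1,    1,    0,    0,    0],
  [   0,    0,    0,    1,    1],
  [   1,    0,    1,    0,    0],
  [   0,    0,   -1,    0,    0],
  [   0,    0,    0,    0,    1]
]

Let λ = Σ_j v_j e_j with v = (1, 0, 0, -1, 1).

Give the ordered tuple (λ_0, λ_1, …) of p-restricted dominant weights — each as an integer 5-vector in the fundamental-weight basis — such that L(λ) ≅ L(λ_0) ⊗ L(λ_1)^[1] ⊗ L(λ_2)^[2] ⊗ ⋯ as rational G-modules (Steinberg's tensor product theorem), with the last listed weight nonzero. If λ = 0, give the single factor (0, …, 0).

In the fundamental-weight basis, λ has coordinates c = M·v (v = (1, 0, 0, -1, 1)):
  c_1 = 1·1 + 1·0 + 0·0 + (0)·(-1) + 0·1 = 1
  c_2 = 0·1 + 0·0 + 0·0 + (1)·(-1) + 1·1 = 0
  c_3 = 1·1 + 0·0 + 1·0 + (0)·(-1) + 0·1 = 1
  c_4 = 0·1 + 0·0 + (-1)·(0) + (0)·(-1) + 0·1 = 0
  c_5 = 0·1 + 0·0 + 0·0 + (0)·(-1) + 1·1 = 1
Base-2 expansion of each c_i:
  c_1 = 1 = 1·2^0
  c_2 = 0
  c_3 = 1 = 1·2^0
  c_4 = 0
  c_5 = 1 = 1·2^0
Factor λ_0 = (1, 0, 1, 0, 1)

((1, 0, 1, 0, 1),)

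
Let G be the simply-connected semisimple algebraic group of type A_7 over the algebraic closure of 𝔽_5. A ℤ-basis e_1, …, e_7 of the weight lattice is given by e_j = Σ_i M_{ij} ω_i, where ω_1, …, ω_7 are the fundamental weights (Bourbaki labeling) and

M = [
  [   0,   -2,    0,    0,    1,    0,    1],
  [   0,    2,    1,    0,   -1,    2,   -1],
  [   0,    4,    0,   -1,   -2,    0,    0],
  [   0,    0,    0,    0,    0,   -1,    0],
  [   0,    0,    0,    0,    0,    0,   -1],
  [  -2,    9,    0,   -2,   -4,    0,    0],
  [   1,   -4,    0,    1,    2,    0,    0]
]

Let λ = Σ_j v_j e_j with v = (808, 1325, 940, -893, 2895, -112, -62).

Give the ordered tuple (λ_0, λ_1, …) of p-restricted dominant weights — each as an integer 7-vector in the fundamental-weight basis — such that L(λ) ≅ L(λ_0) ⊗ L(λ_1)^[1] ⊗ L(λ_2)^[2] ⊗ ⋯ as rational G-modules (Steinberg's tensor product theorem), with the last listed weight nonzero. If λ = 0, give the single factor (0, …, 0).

((3, 3, 3, 2, 2, 0, 0), (1, 1, 0, 2, 2, 3, 1), (2, 1, 1, 4, 2, 0, 1), (1, 4, 3, 0, 0, 4, 3))

In the fundamental-weight basis, λ has coordinates c = M·v (v = (808, 1325, 940, -893, 2895, -112, -62)):
  c_1 = 0·808 + (-2)·(1325) + 0·940 + (0)·(-893) + 1·2895 + (0)·(-112) + (1)·(-62) = 183
  c_2 = 0·808 + 2·1325 + 1·940 + (0)·(-893) + (-1)·(2895) + (2)·(-112) + (-1)·(-62) = 533
  c_3 = 0·808 + 4·1325 + 0·940 + (-1)·(-893) + (-2)·(2895) + (0)·(-112) + (0)·(-62) = 403
  c_4 = 0·808 + 0·1325 + 0·940 + (0)·(-893) + 0·2895 + (-1)·(-112) + (0)·(-62) = 112
  c_5 = 0·808 + 0·1325 + 0·940 + (0)·(-893) + 0·2895 + (0)·(-112) + (-1)·(-62) = 62
  c_6 = (-2)·(808) + 9·1325 + 0·940 + (-2)·(-893) + (-4)·(2895) + (0)·(-112) + (0)·(-62) = 515
  c_7 = 1·808 + (-4)·(1325) + 0·940 + (1)·(-893) + 2·2895 + (0)·(-112) + (0)·(-62) = 405
Base-5 expansion of each c_i:
  c_1 = 183 = 3·5^0 + 1·5^1 + 2·5^2 + 1·5^3
  c_2 = 533 = 3·5^0 + 1·5^1 + 1·5^2 + 4·5^3
  c_3 = 403 = 3·5^0 + 0·5^1 + 1·5^2 + 3·5^3
  c_4 = 112 = 2·5^0 + 2·5^1 + 4·5^2
  c_5 = 62 = 2·5^0 + 2·5^1 + 2·5^2
  c_6 = 515 = 0·5^0 + 3·5^1 + 0·5^2 + 4·5^3
  c_7 = 405 = 0·5^0 + 1·5^1 + 1·5^2 + 3·5^3
Factor λ_0 = (3, 3, 3, 2, 2, 0, 0)
Factor λ_1 = (1, 1, 0, 2, 2, 3, 1)
Factor λ_2 = (2, 1, 1, 4, 2, 0, 1)
Factor λ_3 = (1, 4, 3, 0, 0, 4, 3)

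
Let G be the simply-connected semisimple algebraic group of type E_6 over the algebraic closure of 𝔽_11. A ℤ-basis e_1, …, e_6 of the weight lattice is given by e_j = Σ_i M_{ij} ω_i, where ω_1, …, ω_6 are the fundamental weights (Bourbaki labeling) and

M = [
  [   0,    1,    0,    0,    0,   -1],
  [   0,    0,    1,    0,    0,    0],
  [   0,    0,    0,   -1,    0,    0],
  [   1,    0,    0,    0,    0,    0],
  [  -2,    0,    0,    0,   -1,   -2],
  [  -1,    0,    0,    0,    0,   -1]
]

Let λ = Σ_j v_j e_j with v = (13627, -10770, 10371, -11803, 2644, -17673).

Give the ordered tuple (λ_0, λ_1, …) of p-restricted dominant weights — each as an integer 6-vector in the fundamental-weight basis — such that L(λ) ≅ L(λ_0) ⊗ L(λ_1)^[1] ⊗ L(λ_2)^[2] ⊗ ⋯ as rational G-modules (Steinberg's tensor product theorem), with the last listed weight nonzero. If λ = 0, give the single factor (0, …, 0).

((6, 9, 0, 9, 3, 9), (0, 7, 6, 6, 0, 4), (2, 8, 9, 2, 1, 0), (5, 7, 8, 10, 4, 3))

Converting to the ω-basis (c_i = row i of M dotted with v = (13627, -10770, 10371, -11803, 2644, -17673)):
  c_1 = (0)·(13627) + (1)·(-10770) + (0)·(10371) + (0)·(-11803) + (0)·(2644) + (-1)·(-17673) = 6903
  c_2 = (0)·(13627) + (0)·(-10770) + (1)·(10371) + (0)·(-11803) + (0)·(2644) + (0)·(-17673) = 10371
  c_3 = (0)·(13627) + (0)·(-10770) + (0)·(10371) + (-1)·(-11803) + (0)·(2644) + (0)·(-17673) = 11803
  c_4 = (1)·(13627) + (0)·(-10770) + (0)·(10371) + (0)·(-11803) + (0)·(2644) + (0)·(-17673) = 13627
  c_5 = (-2)·(13627) + (0)·(-10770) + (0)·(10371) + (0)·(-11803) + (-1)·(2644) + (-2)·(-17673) = 5448
  c_6 = (-1)·(13627) + (0)·(-10770) + (0)·(10371) + (0)·(-11803) + (0)·(2644) + (-1)·(-17673) = 4046
Writing each c_i in base p = 11:
  c_1 = 6903 = 6·11^0 + 0·11^1 + 2·11^2 + 5·11^3
  c_2 = 10371 = 9·11^0 + 7·11^1 + 8·11^2 + 7·11^3
  c_3 = 11803 = 0·11^0 + 6·11^1 + 9·11^2 + 8·11^3
  c_4 = 13627 = 9·11^0 + 6·11^1 + 2·11^2 + 10·11^3
  c_5 = 5448 = 3·11^0 + 0·11^1 + 1·11^2 + 4·11^3
  c_6 = 4046 = 9·11^0 + 4·11^1 + 0·11^2 + 3·11^3
Factor λ_0 = (6, 9, 0, 9, 3, 9)
Factor λ_1 = (0, 7, 6, 6, 0, 4)
Factor λ_2 = (2, 8, 9, 2, 1, 0)
Factor λ_3 = (5, 7, 8, 10, 4, 3)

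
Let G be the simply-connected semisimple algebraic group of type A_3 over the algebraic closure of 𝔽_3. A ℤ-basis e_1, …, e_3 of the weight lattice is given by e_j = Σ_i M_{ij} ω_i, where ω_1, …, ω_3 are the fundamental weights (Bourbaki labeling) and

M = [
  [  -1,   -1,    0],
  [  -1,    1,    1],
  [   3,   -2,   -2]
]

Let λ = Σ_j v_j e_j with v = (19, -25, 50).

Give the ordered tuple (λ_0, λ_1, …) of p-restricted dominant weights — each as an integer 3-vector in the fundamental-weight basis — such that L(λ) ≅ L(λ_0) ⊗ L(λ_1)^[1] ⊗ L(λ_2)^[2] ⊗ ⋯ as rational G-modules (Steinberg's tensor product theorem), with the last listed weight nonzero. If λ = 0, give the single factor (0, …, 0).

Change of basis e → ω: c = M·v where v = (19, -25, 50):
  c_1 = -1*19 + -1*-25 + 0*50 = 6
  c_2 = -1*19 + 1*-25 + 1*50 = 6
  c_3 = 3*19 + -2*-25 + -2*50 = 7
p = 3; digits c_i = Σ_j d_{ij}·3^j, 0 ≤ d_{ij} < 3:
  c_1 = 6 = 0·3^0 + 2·3^1
  c_2 = 6 = 0·3^0 + 2·3^1
  c_3 = 7 = 1·3^0 + 2·3^1
Factor λ_0 = (0, 0, 1)
Factor λ_1 = (2, 2, 2)

((0, 0, 1), (2, 2, 2))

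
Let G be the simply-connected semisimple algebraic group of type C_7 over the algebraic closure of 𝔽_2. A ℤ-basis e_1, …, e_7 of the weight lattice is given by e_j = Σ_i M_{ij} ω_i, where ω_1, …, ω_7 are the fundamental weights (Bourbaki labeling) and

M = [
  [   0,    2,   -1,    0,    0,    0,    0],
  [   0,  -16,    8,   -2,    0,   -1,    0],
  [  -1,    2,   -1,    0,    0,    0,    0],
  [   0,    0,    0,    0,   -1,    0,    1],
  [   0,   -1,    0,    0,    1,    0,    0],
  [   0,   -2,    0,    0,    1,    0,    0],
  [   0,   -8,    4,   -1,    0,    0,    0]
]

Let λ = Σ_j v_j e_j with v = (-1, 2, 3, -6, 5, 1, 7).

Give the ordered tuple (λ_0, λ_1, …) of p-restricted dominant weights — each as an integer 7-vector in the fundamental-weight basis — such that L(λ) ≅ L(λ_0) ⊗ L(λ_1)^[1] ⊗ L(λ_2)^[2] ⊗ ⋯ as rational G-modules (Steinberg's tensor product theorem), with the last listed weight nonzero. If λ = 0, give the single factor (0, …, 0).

Change of basis e → ω: c = M·v where v = (-1, 2, 3, -6, 5, 1, 7):
  c_1 = 0*-1 + 2*2 + -1*3 + 0*-6 + 0*5 + 0*1 + 0*7 = 1
  c_2 = 0*-1 + -16*2 + 8*3 + -2*-6 + 0*5 + -1*1 + 0*7 = 3
  c_3 = -1*-1 + 2*2 + -1*3 + 0*-6 + 0*5 + 0*1 + 0*7 = 2
  c_4 = 0*-1 + 0*2 + 0*3 + 0*-6 + -1*5 + 0*1 + 1*7 = 2
  c_5 = 0*-1 + -1*2 + 0*3 + 0*-6 + 1*5 + 0*1 + 0*7 = 3
  c_6 = 0*-1 + -2*2 + 0*3 + 0*-6 + 1*5 + 0*1 + 0*7 = 1
  c_7 = 0*-1 + -8*2 + 4*3 + -1*-6 + 0*5 + 0*1 + 0*7 = 2
Writing each c_i in base p = 2:
  c_1 = 1 = 1·2^0
  c_2 = 3 = 1·2^0 + 1·2^1
  c_3 = 2 = 0·2^0 + 1·2^1
  c_4 = 2 = 0·2^0 + 1·2^1
  c_5 = 3 = 1·2^0 + 1·2^1
  c_6 = 1 = 1·2^0
  c_7 = 2 = 0·2^0 + 1·2^1
λ_0 = (1, 1, 0, 0, 1, 1, 0)
λ_1 = (0, 1, 1, 1, 1, 0, 1)

((1, 1, 0, 0, 1, 1, 0), (0, 1, 1, 1, 1, 0, 1))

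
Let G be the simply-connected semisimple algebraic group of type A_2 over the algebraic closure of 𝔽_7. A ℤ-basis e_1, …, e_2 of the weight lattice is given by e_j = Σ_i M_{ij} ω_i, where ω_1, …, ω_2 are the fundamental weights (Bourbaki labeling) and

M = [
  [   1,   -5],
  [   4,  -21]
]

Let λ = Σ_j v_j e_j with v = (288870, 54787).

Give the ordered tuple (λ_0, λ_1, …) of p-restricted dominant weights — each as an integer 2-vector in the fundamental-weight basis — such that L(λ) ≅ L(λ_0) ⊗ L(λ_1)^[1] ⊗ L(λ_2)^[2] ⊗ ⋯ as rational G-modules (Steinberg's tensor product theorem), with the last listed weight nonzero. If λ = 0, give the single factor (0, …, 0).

((4, 4), (5, 0), (3, 3), (1, 0), (6, 2))

Converting to the ω-basis (c_i = row i of M dotted with v = (288870, 54787)):
  c_1 = 1·288870 + (-5)·(54787) = 14935
  c_2 = 4·288870 + (-21)·(54787) = 4953
p = 7; digits c_i = Σ_j d_{ij}·7^j, 0 ≤ d_{ij} < 7:
  c_1 = 14935 = 4·7^0 + 5·7^1 + 3·7^2 + 1·7^3 + 6·7^4
  c_2 = 4953 = 4·7^0 + 0·7^1 + 3·7^2 + 0·7^3 + 2·7^4
p-restricted factor λ_0 = (4, 4)
p-restricted factor λ_1 = (5, 0)
p-restricted factor λ_2 = (3, 3)
p-restricted factor λ_3 = (1, 0)
p-restricted factor λ_4 = (6, 2)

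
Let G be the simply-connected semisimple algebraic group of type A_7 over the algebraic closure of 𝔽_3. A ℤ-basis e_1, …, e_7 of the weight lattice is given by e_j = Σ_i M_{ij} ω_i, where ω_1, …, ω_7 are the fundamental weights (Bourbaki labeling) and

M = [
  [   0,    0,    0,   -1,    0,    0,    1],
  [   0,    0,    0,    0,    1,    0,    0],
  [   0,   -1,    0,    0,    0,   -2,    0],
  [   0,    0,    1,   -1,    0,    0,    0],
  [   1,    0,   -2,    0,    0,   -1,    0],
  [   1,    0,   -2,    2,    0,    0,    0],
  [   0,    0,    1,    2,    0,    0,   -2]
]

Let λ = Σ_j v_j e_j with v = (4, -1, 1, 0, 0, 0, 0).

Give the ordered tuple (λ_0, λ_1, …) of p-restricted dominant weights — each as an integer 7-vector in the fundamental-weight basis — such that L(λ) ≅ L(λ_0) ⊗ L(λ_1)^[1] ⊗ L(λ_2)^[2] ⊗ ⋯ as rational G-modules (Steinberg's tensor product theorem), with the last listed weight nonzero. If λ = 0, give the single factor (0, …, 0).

((0, 0, 1, 1, 2, 2, 1),)

Converting to the ω-basis (c_i = row i of M dotted with v = (4, -1, 1, 0, 0, 0, 0)):
  c_1 = (0)·(4) + (0)·(-1) + (0)·(1) + (-1)·(0) + (0)·(0) + (0)·(0) + (1)·(0) = 0
  c_2 = (0)·(4) + (0)·(-1) + (0)·(1) + (0)·(0) + (1)·(0) + (0)·(0) + (0)·(0) = 0
  c_3 = (0)·(4) + (-1)·(-1) + (0)·(1) + (0)·(0) + (0)·(0) + (-2)·(0) + (0)·(0) = 1
  c_4 = (0)·(4) + (0)·(-1) + (1)·(1) + (-1)·(0) + (0)·(0) + (0)·(0) + (0)·(0) = 1
  c_5 = (1)·(4) + (0)·(-1) + (-2)·(1) + (0)·(0) + (0)·(0) + (-1)·(0) + (0)·(0) = 2
  c_6 = (1)·(4) + (0)·(-1) + (-2)·(1) + (2)·(0) + (0)·(0) + (0)·(0) + (0)·(0) = 2
  c_7 = (0)·(4) + (0)·(-1) + (1)·(1) + (2)·(0) + (0)·(0) + (0)·(0) + (-2)·(0) = 1
Expand coordinatewise in base 3:
  c_1 = 0
  c_2 = 0
  c_3 = 1 = 1·3^0
  c_4 = 1 = 1·3^0
  c_5 = 2 = 2·3^0
  c_6 = 2 = 2·3^0
  c_7 = 1 = 1·3^0
p-restricted factor λ_0 = (0, 0, 1, 1, 2, 2, 1)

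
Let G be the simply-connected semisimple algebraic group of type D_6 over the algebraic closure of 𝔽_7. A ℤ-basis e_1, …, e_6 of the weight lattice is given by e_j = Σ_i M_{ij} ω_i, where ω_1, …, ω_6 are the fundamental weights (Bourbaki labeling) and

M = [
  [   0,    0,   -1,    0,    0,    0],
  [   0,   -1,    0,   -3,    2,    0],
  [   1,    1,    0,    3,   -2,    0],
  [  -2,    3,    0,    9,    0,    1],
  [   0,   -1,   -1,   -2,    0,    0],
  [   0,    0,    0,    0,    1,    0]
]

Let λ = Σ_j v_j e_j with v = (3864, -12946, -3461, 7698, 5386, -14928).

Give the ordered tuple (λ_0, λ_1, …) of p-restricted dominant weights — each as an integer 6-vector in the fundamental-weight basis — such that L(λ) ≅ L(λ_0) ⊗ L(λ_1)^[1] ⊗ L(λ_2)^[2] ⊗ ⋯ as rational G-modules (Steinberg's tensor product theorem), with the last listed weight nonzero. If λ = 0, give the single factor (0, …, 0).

((3, 1, 6, 4, 3, 3), (4, 5, 0, 6, 4, 6), (0, 5, 3, 4, 6, 4), (3, 1, 2, 1, 2, 1), (1, 0, 1, 3, 0, 2))

Converting to the ω-basis (c_i = row i of M dotted with v = (3864, -12946, -3461, 7698, 5386, -14928)):
  c_1 = 0·3864 + (0)·(-12946) + (-1)·(-3461) + 0·7698 + 0·5386 + (0)·(-14928) = 3461
  c_2 = 0·3864 + (-1)·(-12946) + (0)·(-3461) + (-3)·(7698) + 2·5386 + (0)·(-14928) = 624
  c_3 = 1·3864 + (1)·(-12946) + (0)·(-3461) + 3·7698 + (-2)·(5386) + (0)·(-14928) = 3240
  c_4 = (-2)·(3864) + (3)·(-12946) + (0)·(-3461) + 9·7698 + 0·5386 + (1)·(-14928) = 7788
  c_5 = 0·3864 + (-1)·(-12946) + (-1)·(-3461) + (-2)·(7698) + 0·5386 + (0)·(-14928) = 1011
  c_6 = 0·3864 + (0)·(-12946) + (0)·(-3461) + 0·7698 + 1·5386 + (0)·(-14928) = 5386
p = 7; digits c_i = Σ_j d_{ij}·7^j, 0 ≤ d_{ij} < 7:
  c_1 = 3461 = 3·7^0 + 4·7^1 + 0·7^2 + 3·7^3 + 1·7^4
  c_2 = 624 = 1·7^0 + 5·7^1 + 5·7^2 + 1·7^3
  c_3 = 3240 = 6·7^0 + 0·7^1 + 3·7^2 + 2·7^3 + 1·7^4
  c_4 = 7788 = 4·7^0 + 6·7^1 + 4·7^2 + 1·7^3 + 3·7^4
  c_5 = 1011 = 3·7^0 + 4·7^1 + 6·7^2 + 2·7^3
  c_6 = 5386 = 3·7^0 + 6·7^1 + 4·7^2 + 1·7^3 + 2·7^4
Factor λ_0 = (3, 1, 6, 4, 3, 3)
Factor λ_1 = (4, 5, 0, 6, 4, 6)
Factor λ_2 = (0, 5, 3, 4, 6, 4)
Factor λ_3 = (3, 1, 2, 1, 2, 1)
Factor λ_4 = (1, 0, 1, 3, 0, 2)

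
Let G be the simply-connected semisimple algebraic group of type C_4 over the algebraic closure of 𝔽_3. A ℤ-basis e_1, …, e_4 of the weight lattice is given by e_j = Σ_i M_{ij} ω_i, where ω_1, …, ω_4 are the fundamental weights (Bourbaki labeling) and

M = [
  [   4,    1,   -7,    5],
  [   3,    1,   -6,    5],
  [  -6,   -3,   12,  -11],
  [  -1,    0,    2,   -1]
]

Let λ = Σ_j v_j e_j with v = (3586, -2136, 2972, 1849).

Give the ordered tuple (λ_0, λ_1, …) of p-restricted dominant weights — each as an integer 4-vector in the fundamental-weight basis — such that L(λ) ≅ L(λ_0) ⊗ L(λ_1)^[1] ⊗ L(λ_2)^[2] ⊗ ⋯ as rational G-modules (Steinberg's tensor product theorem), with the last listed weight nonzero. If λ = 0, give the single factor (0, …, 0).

ω-coordinates c = M·v, v = (3586, -2136, 2972, 1849):
  c_1 = 4·3586 + (1)·(-2136) + (-7)·(2972) + 5·1849 = 649
  c_2 = 3·3586 + (1)·(-2136) + (-6)·(2972) + 5·1849 = 35
  c_3 = (-6)·(3586) + (-3)·(-2136) + 12·2972 + (-11)·(1849) = 217
  c_4 = (-1)·(3586) + (0)·(-2136) + 2·2972 + (-1)·(1849) = 509
Expand coordinatewise in base 3:
  c_1 = 649 = 1·3^0 + 0·3^1 + 0·3^2 + 0·3^3 + 2·3^4 + 2·3^5
  c_2 = 35 = 2·3^0 + 2·3^1 + 0·3^2 + 1·3^3
  c_3 = 217 = 1·3^0 + 0·3^1 + 0·3^2 + 2·3^3 + 2·3^4
  c_4 = 509 = 2·3^0 + 1·3^1 + 2·3^2 + 0·3^3 + 0·3^4 + 2·3^5
λ_0 = (1, 2, 1, 2)
λ_1 = (0, 2, 0, 1)
λ_2 = (0, 0, 0, 2)
λ_3 = (0, 1, 2, 0)
λ_4 = (2, 0, 2, 0)
λ_5 = (2, 0, 0, 2)

((1, 2, 1, 2), (0, 2, 0, 1), (0, 0, 0, 2), (0, 1, 2, 0), (2, 0, 2, 0), (2, 0, 0, 2))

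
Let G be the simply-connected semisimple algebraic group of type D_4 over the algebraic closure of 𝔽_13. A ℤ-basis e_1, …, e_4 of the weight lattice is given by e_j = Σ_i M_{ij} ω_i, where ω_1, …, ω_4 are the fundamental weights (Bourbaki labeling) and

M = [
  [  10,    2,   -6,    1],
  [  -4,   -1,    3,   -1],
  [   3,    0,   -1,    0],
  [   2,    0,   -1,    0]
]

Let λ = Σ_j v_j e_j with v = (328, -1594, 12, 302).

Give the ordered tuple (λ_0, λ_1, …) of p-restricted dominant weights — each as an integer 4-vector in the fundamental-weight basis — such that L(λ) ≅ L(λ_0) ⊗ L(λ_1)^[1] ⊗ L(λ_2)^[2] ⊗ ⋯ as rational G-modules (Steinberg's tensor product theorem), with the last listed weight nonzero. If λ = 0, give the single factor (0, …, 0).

((10, 3, 10, 7), (11, 1, 9, 10), (1, 0, 5, 3))

Change of basis e → ω: c = M·v where v = (328, -1594, 12, 302):
  c_1 = 10*328 + 2*-1594 + -6*12 + 1*302 = 322
  c_2 = -4*328 + -1*-1594 + 3*12 + -1*302 = 16
  c_3 = 3*328 + 0*-1594 + -1*12 + 0*302 = 972
  c_4 = 2*328 + 0*-1594 + -1*12 + 0*302 = 644
Writing each c_i in base p = 13:
  c_1 = 322 = 10·13^0 + 11·13^1 + 1·13^2
  c_2 = 16 = 3·13^0 + 1·13^1
  c_3 = 972 = 10·13^0 + 9·13^1 + 5·13^2
  c_4 = 644 = 7·13^0 + 10·13^1 + 3·13^2
Factor λ_0 = (10, 3, 10, 7)
Factor λ_1 = (11, 1, 9, 10)
Factor λ_2 = (1, 0, 5, 3)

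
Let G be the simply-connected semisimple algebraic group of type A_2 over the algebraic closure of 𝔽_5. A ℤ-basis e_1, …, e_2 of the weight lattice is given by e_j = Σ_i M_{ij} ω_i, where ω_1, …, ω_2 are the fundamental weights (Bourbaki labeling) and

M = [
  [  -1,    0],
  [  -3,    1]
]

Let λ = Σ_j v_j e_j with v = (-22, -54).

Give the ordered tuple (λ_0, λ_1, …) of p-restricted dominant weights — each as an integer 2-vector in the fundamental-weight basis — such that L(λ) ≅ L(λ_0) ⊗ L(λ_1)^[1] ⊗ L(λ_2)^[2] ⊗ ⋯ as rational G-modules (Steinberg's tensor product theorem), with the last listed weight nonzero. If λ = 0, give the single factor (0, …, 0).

Change of basis e → ω: c = M·v where v = (-22, -54):
  c_1 = (-1)·(-22) + (0)·(-54) = 22
  c_2 = (-3)·(-22) + (1)·(-54) = 12
p = 5; digits c_i = Σ_j d_{ij}·5^j, 0 ≤ d_{ij} < 5:
  c_1 = 22 = 2·5^0 + 4·5^1
  c_2 = 12 = 2·5^0 + 2·5^1
Factor λ_0 = (2, 2)
Factor λ_1 = (4, 2)

((2, 2), (4, 2))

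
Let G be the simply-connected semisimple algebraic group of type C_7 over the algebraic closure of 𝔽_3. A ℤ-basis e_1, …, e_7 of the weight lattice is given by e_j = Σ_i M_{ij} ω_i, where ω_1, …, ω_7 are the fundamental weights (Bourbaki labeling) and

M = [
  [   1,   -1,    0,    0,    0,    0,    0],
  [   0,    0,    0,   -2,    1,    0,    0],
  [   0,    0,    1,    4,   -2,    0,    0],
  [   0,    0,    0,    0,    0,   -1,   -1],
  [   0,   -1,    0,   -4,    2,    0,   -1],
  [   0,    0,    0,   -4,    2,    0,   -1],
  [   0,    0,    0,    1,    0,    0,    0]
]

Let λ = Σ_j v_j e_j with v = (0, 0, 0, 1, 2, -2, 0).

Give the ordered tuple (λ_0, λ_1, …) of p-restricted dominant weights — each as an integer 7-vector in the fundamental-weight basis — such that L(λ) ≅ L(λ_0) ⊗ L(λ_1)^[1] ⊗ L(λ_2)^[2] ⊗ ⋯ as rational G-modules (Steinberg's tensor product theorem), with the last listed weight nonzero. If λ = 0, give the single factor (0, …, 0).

ω-coordinates c = M·v, v = (0, 0, 0, 1, 2, -2, 0):
  c_1 = 1·0 + (-1)·(0) + 0·0 + 0·1 + 0·2 + (0)·(-2) + 0·0 = 0
  c_2 = 0·0 + 0·0 + 0·0 + (-2)·(1) + 1·2 + (0)·(-2) + 0·0 = 0
  c_3 = 0·0 + 0·0 + 1·0 + 4·1 + (-2)·(2) + (0)·(-2) + 0·0 = 0
  c_4 = 0·0 + 0·0 + 0·0 + 0·1 + 0·2 + (-1)·(-2) + (-1)·(0) = 2
  c_5 = 0·0 + (-1)·(0) + 0·0 + (-4)·(1) + 2·2 + (0)·(-2) + (-1)·(0) = 0
  c_6 = 0·0 + 0·0 + 0·0 + (-4)·(1) + 2·2 + (0)·(-2) + (-1)·(0) = 0
  c_7 = 0·0 + 0·0 + 0·0 + 1·1 + 0·2 + (0)·(-2) + 0·0 = 1
Base-3 expansion of each c_i:
  c_1 = 0
  c_2 = 0
  c_3 = 0
  c_4 = 2 = 2·3^0
  c_5 = 0
  c_6 = 0
  c_7 = 1 = 1·3^0
Factor λ_0 = (0, 0, 0, 2, 0, 0, 1)

((0, 0, 0, 2, 0, 0, 1),)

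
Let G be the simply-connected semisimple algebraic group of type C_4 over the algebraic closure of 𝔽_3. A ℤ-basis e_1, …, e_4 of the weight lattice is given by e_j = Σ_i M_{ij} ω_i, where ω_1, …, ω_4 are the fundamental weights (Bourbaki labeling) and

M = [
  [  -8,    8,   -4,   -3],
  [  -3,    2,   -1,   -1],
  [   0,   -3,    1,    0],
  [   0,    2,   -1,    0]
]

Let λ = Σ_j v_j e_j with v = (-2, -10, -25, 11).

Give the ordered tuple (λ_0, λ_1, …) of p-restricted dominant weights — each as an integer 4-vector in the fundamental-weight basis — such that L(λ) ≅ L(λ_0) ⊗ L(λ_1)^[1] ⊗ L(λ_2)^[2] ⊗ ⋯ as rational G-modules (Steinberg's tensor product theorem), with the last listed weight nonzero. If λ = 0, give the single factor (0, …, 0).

In the fundamental-weight basis, λ has coordinates c = M·v (v = (-2, -10, -25, 11)):
  c_1 = (-8)·(-2) + (8)·(-10) + (-4)·(-25) + (-3)·(11) = 3
  c_2 = (-3)·(-2) + (2)·(-10) + (-1)·(-25) + (-1)·(11) = 0
  c_3 = (0)·(-2) + (-3)·(-10) + (1)·(-25) + 0·11 = 5
  c_4 = (0)·(-2) + (2)·(-10) + (-1)·(-25) + 0·11 = 5
Base-3 expansion of each c_i:
  c_1 = 3 = 0·3^0 + 1·3^1
  c_2 = 0
  c_3 = 5 = 2·3^0 + 1·3^1
  c_4 = 5 = 2·3^0 + 1·3^1
λ_0 = (0, 0, 2, 2)
λ_1 = (1, 0, 1, 1)

((0, 0, 2, 2), (1, 0, 1, 1))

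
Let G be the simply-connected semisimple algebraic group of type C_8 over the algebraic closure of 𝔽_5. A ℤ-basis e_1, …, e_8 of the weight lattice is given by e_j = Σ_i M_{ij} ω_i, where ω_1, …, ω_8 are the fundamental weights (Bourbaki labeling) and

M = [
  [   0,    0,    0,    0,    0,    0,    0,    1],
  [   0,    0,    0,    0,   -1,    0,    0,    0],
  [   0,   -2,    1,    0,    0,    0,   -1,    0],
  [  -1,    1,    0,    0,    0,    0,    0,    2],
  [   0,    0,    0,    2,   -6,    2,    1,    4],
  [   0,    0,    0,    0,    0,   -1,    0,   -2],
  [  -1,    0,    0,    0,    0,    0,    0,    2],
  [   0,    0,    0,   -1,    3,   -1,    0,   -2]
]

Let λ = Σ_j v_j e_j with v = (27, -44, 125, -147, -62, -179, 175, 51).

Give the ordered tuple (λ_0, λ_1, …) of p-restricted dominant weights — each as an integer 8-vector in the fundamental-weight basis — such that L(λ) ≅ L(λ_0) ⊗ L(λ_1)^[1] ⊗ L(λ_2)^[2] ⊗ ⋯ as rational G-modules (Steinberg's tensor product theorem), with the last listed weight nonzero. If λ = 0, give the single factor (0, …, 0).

((1, 2, 3, 1, 4, 2, 0, 3), (0, 2, 2, 1, 4, 0, 0, 2), (2, 2, 1, 1, 3, 3, 3, 1))

Change of basis e → ω: c = M·v where v = (27, -44, 125, -147, -62, -179, 175, 51):
  c_1 = 0·27 + (0)·(-44) + 0·125 + (0)·(-147) + (0)·(-62) + (0)·(-179) + 0·175 + 1·51 = 51
  c_2 = 0·27 + (0)·(-44) + 0·125 + (0)·(-147) + (-1)·(-62) + (0)·(-179) + 0·175 + 0·51 = 62
  c_3 = 0·27 + (-2)·(-44) + 1·125 + (0)·(-147) + (0)·(-62) + (0)·(-179) + (-1)·(175) + 0·51 = 38
  c_4 = (-1)·(27) + (1)·(-44) + 0·125 + (0)·(-147) + (0)·(-62) + (0)·(-179) + 0·175 + 2·51 = 31
  c_5 = 0·27 + (0)·(-44) + 0·125 + (2)·(-147) + (-6)·(-62) + (2)·(-179) + 1·175 + 4·51 = 99
  c_6 = 0·27 + (0)·(-44) + 0·125 + (0)·(-147) + (0)·(-62) + (-1)·(-179) + 0·175 + (-2)·(51) = 77
  c_7 = (-1)·(27) + (0)·(-44) + 0·125 + (0)·(-147) + (0)·(-62) + (0)·(-179) + 0·175 + 2·51 = 75
  c_8 = 0·27 + (0)·(-44) + 0·125 + (-1)·(-147) + (3)·(-62) + (-1)·(-179) + 0·175 + (-2)·(51) = 38
p = 5; digits c_i = Σ_j d_{ij}·5^j, 0 ≤ d_{ij} < 5:
  c_1 = 51 = 1·5^0 + 0·5^1 + 2·5^2
  c_2 = 62 = 2·5^0 + 2·5^1 + 2·5^2
  c_3 = 38 = 3·5^0 + 2·5^1 + 1·5^2
  c_4 = 31 = 1·5^0 + 1·5^1 + 1·5^2
  c_5 = 99 = 4·5^0 + 4·5^1 + 3·5^2
  c_6 = 77 = 2·5^0 + 0·5^1 + 3·5^2
  c_7 = 75 = 0·5^0 + 0·5^1 + 3·5^2
  c_8 = 38 = 3·5^0 + 2·5^1 + 1·5^2
p-restricted factor λ_0 = (1, 2, 3, 1, 4, 2, 0, 3)
p-restricted factor λ_1 = (0, 2, 2, 1, 4, 0, 0, 2)
p-restricted factor λ_2 = (2, 2, 1, 1, 3, 3, 3, 1)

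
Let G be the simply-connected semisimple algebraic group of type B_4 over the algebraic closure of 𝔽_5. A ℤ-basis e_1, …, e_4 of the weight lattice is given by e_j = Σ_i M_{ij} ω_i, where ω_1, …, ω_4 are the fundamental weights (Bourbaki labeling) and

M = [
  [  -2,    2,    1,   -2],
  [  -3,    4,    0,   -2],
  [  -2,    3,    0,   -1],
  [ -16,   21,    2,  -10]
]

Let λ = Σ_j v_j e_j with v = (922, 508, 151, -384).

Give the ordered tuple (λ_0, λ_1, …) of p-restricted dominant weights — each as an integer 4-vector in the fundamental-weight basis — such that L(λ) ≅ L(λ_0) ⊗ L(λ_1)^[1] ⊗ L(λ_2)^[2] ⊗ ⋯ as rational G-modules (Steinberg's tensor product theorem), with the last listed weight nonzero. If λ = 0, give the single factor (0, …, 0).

((1, 4, 4, 3), (3, 1, 2, 1), (3, 1, 2, 2))

Compute c_i = Σ_j M_{ij} v_j with v = (922, 508, 151, -384):
  c_1 = (-2)·(922) + 2·508 + 1·151 + (-2)·(-384) = 91
  c_2 = (-3)·(922) + 4·508 + 0·151 + (-2)·(-384) = 34
  c_3 = (-2)·(922) + 3·508 + 0·151 + (-1)·(-384) = 64
  c_4 = (-16)·(922) + 21·508 + 2·151 + (-10)·(-384) = 58
p = 5; digits c_i = Σ_j d_{ij}·5^j, 0 ≤ d_{ij} < 5:
  c_1 = 91 = 1·5^0 + 3·5^1 + 3·5^2
  c_2 = 34 = 4·5^0 + 1·5^1 + 1·5^2
  c_3 = 64 = 4·5^0 + 2·5^1 + 2·5^2
  c_4 = 58 = 3·5^0 + 1·5^1 + 2·5^2
p-restricted factor λ_0 = (1, 4, 4, 3)
p-restricted factor λ_1 = (3, 1, 2, 1)
p-restricted factor λ_2 = (3, 1, 2, 2)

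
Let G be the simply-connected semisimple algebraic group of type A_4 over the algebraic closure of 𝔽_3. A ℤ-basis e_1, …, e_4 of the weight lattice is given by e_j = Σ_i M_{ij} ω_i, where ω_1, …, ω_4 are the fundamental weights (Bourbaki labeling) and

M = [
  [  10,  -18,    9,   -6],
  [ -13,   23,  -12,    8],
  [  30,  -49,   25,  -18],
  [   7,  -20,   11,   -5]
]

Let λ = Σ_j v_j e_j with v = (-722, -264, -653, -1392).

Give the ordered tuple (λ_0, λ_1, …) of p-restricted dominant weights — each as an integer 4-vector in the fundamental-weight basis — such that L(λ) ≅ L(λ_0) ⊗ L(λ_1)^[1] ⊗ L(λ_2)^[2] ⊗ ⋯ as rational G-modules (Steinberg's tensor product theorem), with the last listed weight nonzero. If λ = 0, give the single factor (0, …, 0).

ω-coordinates c = M·v, v = (-722, -264, -653, -1392):
  c_1 = (10)·(-722) + (-18)·(-264) + (9)·(-653) + (-6)·(-1392) = 7
  c_2 = (-13)·(-722) + (23)·(-264) + (-12)·(-653) + (8)·(-1392) = 14
  c_3 = (30)·(-722) + (-49)·(-264) + (25)·(-653) + (-18)·(-1392) = 7
  c_4 = (7)·(-722) + (-20)·(-264) + (11)·(-653) + (-5)·(-1392) = 3
Expand coordinatewise in base 3:
  c_1 = 7 = 1·3^0 + 2·3^1
  c_2 = 14 = 2·3^0 + 1·3^1 + 1·3^2
  c_3 = 7 = 1·3^0 + 2·3^1
  c_4 = 3 = 0·3^0 + 1·3^1
λ_0 = (1, 2, 1, 0)
λ_1 = (2, 1, 2, 1)
λ_2 = (0, 1, 0, 0)

((1, 2, 1, 0), (2, 1, 2, 1), (0, 1, 0, 0))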